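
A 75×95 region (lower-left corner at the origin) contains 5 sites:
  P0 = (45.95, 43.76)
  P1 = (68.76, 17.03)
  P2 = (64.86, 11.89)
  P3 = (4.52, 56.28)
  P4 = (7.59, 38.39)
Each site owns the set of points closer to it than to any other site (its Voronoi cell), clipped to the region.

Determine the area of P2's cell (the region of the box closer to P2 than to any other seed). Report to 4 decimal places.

1. box [0,75]×[0,95]: [(0, 0) (75, 0) (75, 95) (0, 95)]
2. ⊥bis P2·P0 via (55.405,27.825): [(8.5101, 0) (75, 0) (75, 39.4517)]  |A|=1311.5685
3. ⊥bis P2·P1 via (66.81,14.46): [(51.9205, 25.7575) (8.5101, 0) (75, 0) (75, 8.2458)]  |A|=951.4607
4. ⊥bis P2·P3 via (34.69,34.085): [(51.9205, 25.7575) (10.4707, 1.1633) (9.6149, 0) (75, 0) (75, 8.2458)]  |A|=950.8181
5. ⊥bis P2·P4 via (36.225,25.14): [(51.9205, 25.7575) (30.6787, 13.1537) (24.5922, 0) (75, 0) (75, 8.2458)]  |A|=845.6911
6. canonical 5-gon: [(51.9205, 25.7575) (30.6787, 13.1537) (24.5922, 0) (75, 0) (75, 8.2458)]
7. shoelace: 845.6911

Area of P2's cell: 845.6911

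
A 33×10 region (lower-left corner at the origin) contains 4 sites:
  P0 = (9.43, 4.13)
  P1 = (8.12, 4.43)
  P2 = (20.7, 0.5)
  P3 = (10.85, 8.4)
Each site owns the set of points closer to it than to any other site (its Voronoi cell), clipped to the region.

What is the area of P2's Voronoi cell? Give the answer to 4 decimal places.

Area of P2's cell: 163.1857

1. box [0,33]×[0,10]: [(0, 0) (33, 0) (33, 10) (0, 10)]
2. ⊥bis P2·P0 via (15.065,2.315): [(14.3194, 0) (33, 0) (33, 10) (17.5403, 10)]  |A|=170.7018
3. ⊥bis P2·P1 via (14.41,2.465): [(14.3194, 0) (33, 0) (33, 10) (17.5403, 10)]  |A|=170.7018
4. ⊥bis P2·P3 via (15.775,4.45): [(15.7377, 4.4035) (14.3194, 0) (33, 0) (33, 10) (20.2263, 10)]  |A|=163.1857
5. canonical 5-gon: [(15.7377, 4.4035) (14.3194, 0) (33, 0) (33, 10) (20.2263, 10)]
6. shoelace: 163.1857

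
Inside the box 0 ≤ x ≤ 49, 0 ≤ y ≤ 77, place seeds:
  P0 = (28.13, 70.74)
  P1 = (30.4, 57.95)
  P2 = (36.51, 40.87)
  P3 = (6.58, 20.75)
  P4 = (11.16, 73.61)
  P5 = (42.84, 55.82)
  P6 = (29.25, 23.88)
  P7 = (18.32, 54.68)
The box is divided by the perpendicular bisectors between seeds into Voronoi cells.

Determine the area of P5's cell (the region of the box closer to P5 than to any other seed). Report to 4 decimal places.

1. box [0,49]×[0,77]: [(0, 0) (49, 0) (49, 77) (0, 77)]
2. ⊥bis P5·P0 via (35.485,63.28): [(0, 28.2945) (0, 0) (49, 0) (49, 76.6048)]  |A|=2570.0311
3. ⊥bis P5·P1 via (36.62,56.885): [(38.1679, 65.9251) (26.88, 0) (49, 0) (49, 76.6048)]  |A|=1144.0269
4. ⊥bis P5·P2 via (39.675,48.345): [(38.1679, 65.9251) (35.4631, 50.1284) (49, 44.3967) (49, 76.6048)]  |A|=289.1119
5. ⊥bis P5·P3 via (24.71,38.285): [(38.1679, 65.9251) (35.4631, 50.1284) (49, 44.3967) (49, 76.6048)]  |A|=289.1119
6. ⊥bis P5·P4 via (27,64.715): [(38.1679, 65.9251) (35.4631, 50.1284) (49, 44.3967) (49, 76.6048)]  |A|=289.1119
7. ⊥bis P5·P6 via (36.045,39.85): [(38.1679, 65.9251) (35.4631, 50.1284) (49, 44.3967) (49, 76.6048)]  |A|=289.1119
8. ⊥bis P5·P7 via (30.58,55.25): [(38.1679, 65.9251) (35.4631, 50.1284) (49, 44.3967) (49, 76.6048)]  |A|=289.1119
9. canonical 4-gon: [(38.1679, 65.9251) (35.4631, 50.1284) (49, 44.3967) (49, 76.6048)]
10. shoelace: 289.1119

Area of P5's cell: 289.1119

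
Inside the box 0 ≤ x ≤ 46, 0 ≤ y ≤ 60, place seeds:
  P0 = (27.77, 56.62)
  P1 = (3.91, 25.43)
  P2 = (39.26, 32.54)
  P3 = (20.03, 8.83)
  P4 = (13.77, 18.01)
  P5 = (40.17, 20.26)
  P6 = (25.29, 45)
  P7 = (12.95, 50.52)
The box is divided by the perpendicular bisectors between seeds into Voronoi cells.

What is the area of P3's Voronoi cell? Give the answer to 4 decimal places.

Area of P3's cell: 413.3098

1. box [0,46]×[0,60]: [(0, 0) (46, 0) (46, 60) (0, 60)]
2. ⊥bis P3·P0 via (23.9,32.725): [(0, 36.5958) (0, 0) (46, 0) (46, 29.1457)]  |A|=1512.0551
3. ⊥bis P3·P1 via (11.97,17.13): [(27.4391, 32.1518) (0, 5.5061) (0, 0) (46, 0) (46, 29.1457)]  |A|=1085.5184
4. ⊥bis P3·P2 via (29.645,20.685): [(22.0087, 26.8784) (0, 5.5061) (0, 0) (46, 0) (46, 7.4203)]  |A|=767.806
5. ⊥bis P3·P4 via (16.9,13.42): [(28.6898, 21.4597) (0, 1.8956) (0, 0) (46, 0) (46, 7.4203)]  |A|=584.9882
6. ⊥bis P3·P5 via (30.1,14.545): [(26.8772, 20.2236) (0, 1.8956) (0, 0) (38.3547, 0)]  |A|=413.3098
7. ⊥bis P3·P6 via (22.66,26.915): [(26.8772, 20.2236) (0, 1.8956) (0, 0) (38.3547, 0)]  |A|=413.3098
8. ⊥bis P3·P7 via (16.49,29.675): [(26.8772, 20.2236) (0, 1.8956) (0, 0) (38.3547, 0)]  |A|=413.3098
9. canonical 4-gon: [(26.8772, 20.2236) (0, 1.8956) (0, 0) (38.3547, 0)]
10. shoelace: 413.3098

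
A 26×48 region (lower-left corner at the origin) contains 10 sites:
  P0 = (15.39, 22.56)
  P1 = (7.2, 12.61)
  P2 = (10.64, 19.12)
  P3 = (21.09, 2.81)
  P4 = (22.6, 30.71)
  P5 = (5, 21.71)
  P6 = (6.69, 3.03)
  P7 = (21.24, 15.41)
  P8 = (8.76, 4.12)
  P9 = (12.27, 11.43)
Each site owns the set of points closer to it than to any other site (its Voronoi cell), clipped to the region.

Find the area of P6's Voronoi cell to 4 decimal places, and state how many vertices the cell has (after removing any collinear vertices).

Area of P6's cell: 60.2559 (4 vertices)

1. box [0,26]×[0,48]: [(0, 0) (26, 0) (26, 48) (0, 48)]
2. ⊥bis P6·P0 via (11.04,12.795): [(0, 17.713) (0, 0) (26, 0) (26, 6.1308)]  |A|=309.9689
3. ⊥bis P6·P1 via (6.945,7.82): [(24.2796, 6.8972) (0, 8.1897) (0, 0) (26, 0) (26, 6.1308)]  |A|=194.3586
4. ⊥bis P6·P2 via (8.665,11.075): [(24.2796, 6.8972) (0, 8.1897) (0, 0) (26, 0) (26, 6.1308)]  |A|=194.3586
5. ⊥bis P6·P3 via (13.89,2.92): [(13.9592, 7.4466) (0, 8.1897) (0, 0) (13.8454, 0)]  |A|=108.7113
6. ⊥bis P6·P4 via (14.645,16.87): [(13.9592, 7.4466) (0, 8.1897) (0, 0) (13.8454, 0)]  |A|=108.7113
7. ⊥bis P6·P5 via (5.845,12.37): [(13.9592, 7.4466) (0, 8.1897) (0, 0) (13.8454, 0)]  |A|=108.7113
8. ⊥bis P6·P7 via (13.965,9.22): [(13.9592, 7.4466) (0, 8.1897) (0, 0) (13.8454, 0)]  |A|=108.7113
9. ⊥bis P6·P8 via (7.725,3.575): [(5.4477, 7.8997) (0, 8.1897) (0, 0) (9.6075, 0)]  |A|=60.2559
10. ⊥bis P6·P9 via (9.48,7.23): [(5.4477, 7.8997) (0, 8.1897) (0, 0) (9.6075, 0)]  |A|=60.2559
11. canonical 4-gon: [(5.4477, 7.8997) (0, 8.1897) (0, 0) (9.6075, 0)]
12. shoelace: 60.2559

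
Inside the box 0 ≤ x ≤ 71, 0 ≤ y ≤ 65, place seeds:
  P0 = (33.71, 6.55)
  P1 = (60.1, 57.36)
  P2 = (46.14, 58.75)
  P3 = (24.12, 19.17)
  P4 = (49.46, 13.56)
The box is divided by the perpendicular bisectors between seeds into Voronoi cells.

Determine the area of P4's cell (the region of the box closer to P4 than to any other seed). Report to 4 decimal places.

Area of P4's cell: 1053.0557

1. box [0,71]×[0,65]: [(0, 0) (71, 0) (71, 65) (0, 65)]
2. ⊥bis P4·P0 via (41.585,10.055): [(46.0603, 0) (71, 0) (71, 65) (17.1301, 65)]  |A|=2561.3124
3. ⊥bis P4·P1 via (54.78,35.46): [(27.3074, 42.1337) (46.0603, 0) (71, 0) (71, 31.5198)]  |A|=1213.992
4. ⊥bis P4·P2 via (47.8,36.155): [(50.9625, 36.3873) (30.533, 34.8864) (46.0603, 0) (71, 0) (71, 31.5198)]  |A|=1137.5423
5. ⊥bis P4·P3 via (36.79,16.365): [(50.9625, 36.3873) (41.0617, 35.66) (37.4499, 19.3457) (46.0603, 0) (71, 0) (71, 31.5198)]  |A|=1053.0557
6. canonical 6-gon: [(50.9625, 36.3873) (41.0617, 35.66) (37.4499, 19.3457) (46.0603, 0) (71, 0) (71, 31.5198)]
7. shoelace: 1053.0557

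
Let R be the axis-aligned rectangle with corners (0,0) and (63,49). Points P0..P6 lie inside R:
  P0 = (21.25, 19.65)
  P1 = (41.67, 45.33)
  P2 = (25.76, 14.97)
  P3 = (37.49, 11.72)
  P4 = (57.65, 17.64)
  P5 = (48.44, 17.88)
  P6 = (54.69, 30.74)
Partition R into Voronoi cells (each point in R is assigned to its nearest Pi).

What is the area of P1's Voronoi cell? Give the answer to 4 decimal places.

1. box [0,63]×[0,49]: [(0, 0) (63, 0) (63, 49) (0, 49)]
2. ⊥bis P1·P0 via (31.46,32.49): [(63, 7.4103) (63, 49) (10.6972, 49)]  |A|=1087.6294
3. ⊥bis P1·P2 via (33.715,30.15): [(35.7321, 29.093) (63, 14.8033) (63, 49) (10.6972, 49)]  |A|=986.8329
4. ⊥bis P1·P3 via (39.58,28.525): [(35.7321, 29.093) (35.9558, 28.9757) (63, 25.6123) (63, 49) (10.6972, 49)]  |A|=840.6729
5. ⊥bis P1·P4 via (49.66,31.485): [(35.7321, 29.093) (35.9558, 28.9757) (43.6532, 28.0184) (63, 39.1836) (63, 49) (10.6972, 49)]  |A|=709.3924
6. ⊥bis P1·P5 via (45.055,31.605): [(35.5279, 29.2553) (53.4598, 33.6779) (63, 39.1836) (63, 49) (10.6972, 49)]  |A|=679.4578
7. ⊥bis P1·P6 via (48.18,38.035): [(35.5279, 29.2553) (39.4163, 30.2143) (60.4672, 49) (10.6972, 49)]  |A|=517.7755
8. canonical 4-gon: [(35.5279, 29.2553) (39.4163, 30.2143) (60.4672, 49) (10.6972, 49)]
9. shoelace: 517.7755

Area of P1's cell: 517.7755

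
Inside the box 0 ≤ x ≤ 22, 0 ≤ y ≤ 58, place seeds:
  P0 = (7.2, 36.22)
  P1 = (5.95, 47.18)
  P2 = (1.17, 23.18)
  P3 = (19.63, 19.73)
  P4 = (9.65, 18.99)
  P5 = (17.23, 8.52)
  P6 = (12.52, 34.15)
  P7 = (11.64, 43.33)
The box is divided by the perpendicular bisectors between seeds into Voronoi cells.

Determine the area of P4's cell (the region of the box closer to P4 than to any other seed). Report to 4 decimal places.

Area of P4's cell: 184.5005

1. box [0,22]×[0,58]: [(0, 0) (22, 0) (22, 58) (0, 58)]
2. ⊥bis P4·P0 via (8.425,27.605): [(0, 26.407) (0, 0) (22, 0) (22, 29.5353)]  |A|=615.3653
3. ⊥bis P4·P1 via (7.8,33.085): [(0, 26.407) (0, 0) (22, 0) (22, 29.5353)]  |A|=615.3653
4. ⊥bis P4·P2 via (5.41,21.085): [(8.6472, 27.6366) (0, 10.1359) (0, 0) (22, 0) (22, 29.5353)]  |A|=545.0157
5. ⊥bis P4·P3 via (14.64,19.36): [(13.9702, 28.3935) (8.6472, 27.6366) (0, 10.1359) (0, 0) (16.0755, 0)]  |A|=342.3258
6. ⊥bis P4·P5 via (13.44,13.755): [(14.9733, 14.8651) (13.9702, 28.3935) (8.6472, 27.6366) (0, 10.1359) (0, 4.0248)]  |A|=192.7118
7. ⊥bis P4·P6 via (11.085,26.57): [(14.9733, 14.8651) (14.1484, 25.9901) (8.3738, 27.0833) (0, 10.1359) (0, 4.0248)]  |A|=184.5005
8. ⊥bis P4·P7 via (10.645,31.16): [(14.9733, 14.8651) (14.1484, 25.9901) (8.3738, 27.0833) (0, 10.1359) (0, 4.0248)]  |A|=184.5005
9. canonical 5-gon: [(14.9733, 14.8651) (14.1484, 25.9901) (8.3738, 27.0833) (0, 10.1359) (0, 4.0248)]
10. shoelace: 184.5005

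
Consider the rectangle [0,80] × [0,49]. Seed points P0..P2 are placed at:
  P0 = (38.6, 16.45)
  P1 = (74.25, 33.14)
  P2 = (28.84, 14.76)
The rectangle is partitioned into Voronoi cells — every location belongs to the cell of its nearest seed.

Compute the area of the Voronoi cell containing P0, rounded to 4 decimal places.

1. box [0,80]×[0,49]: [(0, 0) (80, 0) (80, 49) (0, 49)]
2. ⊥bis P0·P1 via (56.425,24.795): [(0, 0) (68.0331, 0) (45.0931, 49) (0, 49)]  |A|=2771.5923
3. ⊥bis P0·P2 via (33.72,15.605): [(36.4221, 0) (68.0331, 0) (45.0931, 49) (27.9375, 49)]  |A|=1194.7831
4. canonical 4-gon: [(36.4221, 0) (68.0331, 0) (45.0931, 49) (27.9375, 49)]
5. shoelace: 1194.7831

Area of P0's cell: 1194.7831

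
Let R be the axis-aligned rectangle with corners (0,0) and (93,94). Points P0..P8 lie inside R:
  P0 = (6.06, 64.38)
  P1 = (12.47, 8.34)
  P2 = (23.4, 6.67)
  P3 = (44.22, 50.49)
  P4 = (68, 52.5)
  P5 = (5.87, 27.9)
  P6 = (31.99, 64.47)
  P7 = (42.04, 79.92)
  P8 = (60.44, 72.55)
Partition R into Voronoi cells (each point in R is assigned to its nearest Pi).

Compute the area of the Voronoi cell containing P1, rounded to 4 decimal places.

1. box [0,93]×[0,94]: [(0, 0) (93, 0) (93, 94) (0, 94)]
2. ⊥bis P1·P0 via (9.265,36.36): [(0, 35.3002) (0, 0) (93, 0) (93, 45.9378)]  |A|=3777.5703
3. ⊥bis P1·P2 via (17.935,7.505): [(22.5764, 37.8826) (0, 35.3002) (0, 0) (16.7883, 0)]  |A|=716.4687
4. ⊥bis P1·P3 via (28.345,29.415): [(22.0116, 34.1857) (17.8252, 37.3391) (0, 35.3002) (0, 0) (16.7883, 0)]  |A|=707.84
5. ⊥bis P1·P4 via (40.235,30.42): [(22.0116, 34.1857) (17.8252, 37.3391) (0, 35.3002) (0, 0) (16.7883, 0)]  |A|=707.84
6. ⊥bis P1·P5 via (9.17,18.12): [(20.1215, 21.8153) (0, 15.0258) (0, 0) (16.7883, 0)]  |A|=334.2918
7. ⊥bis P1·P6 via (22.23,36.405): [(20.1215, 21.8153) (0, 15.0258) (0, 0) (16.7883, 0)]  |A|=334.2918
8. ⊥bis P1·P7 via (27.255,44.13): [(20.1215, 21.8153) (0, 15.0258) (0, 0) (16.7883, 0)]  |A|=334.2918
9. ⊥bis P1·P8 via (36.455,40.445): [(20.1215, 21.8153) (0, 15.0258) (0, 0) (16.7883, 0)]  |A|=334.2918
10. canonical 4-gon: [(20.1215, 21.8153) (0, 15.0258) (0, 0) (16.7883, 0)]
11. shoelace: 334.2918

Area of P1's cell: 334.2918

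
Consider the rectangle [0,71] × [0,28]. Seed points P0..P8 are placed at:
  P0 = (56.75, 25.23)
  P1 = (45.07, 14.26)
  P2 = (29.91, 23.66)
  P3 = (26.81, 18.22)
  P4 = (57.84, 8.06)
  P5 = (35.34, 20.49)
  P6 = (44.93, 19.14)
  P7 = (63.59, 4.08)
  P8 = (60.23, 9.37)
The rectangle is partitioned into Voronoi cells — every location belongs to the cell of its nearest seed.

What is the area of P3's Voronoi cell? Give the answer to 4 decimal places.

1. box [0,71]×[0,28]: [(0, 0) (71, 0) (71, 28) (0, 28)]
2. ⊥bis P3·P0 via (41.78,21.725): [(0, 0) (46.8666, 0) (40.3108, 28) (0, 28)]  |A|=1220.4834
3. ⊥bis P3·P1 via (35.94,16.24): [(0, 0) (32.4181, 0) (38.4904, 28) (0, 28)]  |A|=992.7181
4. ⊥bis P3·P2 via (28.36,20.94): [(0, 0) (32.4181, 0) (36.0134, 16.5787) (15.9708, 28) (0, 28)]  |A|=864.1165
5. ⊥bis P3·P4 via (42.325,13.14): [(0, 0) (32.4181, 0) (36.0134, 16.5787) (15.9708, 28) (0, 28)]  |A|=864.1165
6. ⊥bis P3·P5 via (31.075,19.355): [(0, 0) (32.4181, 0) (34.1278, 7.8836) (31.0631, 19.3996) (15.9708, 28) (0, 28)]  |A|=839.9351
7. ⊥bis P3·P6 via (35.87,18.68): [(0, 0) (32.4181, 0) (34.1278, 7.8836) (31.0631, 19.3996) (15.9708, 28) (0, 28)]  |A|=839.9351
8. ⊥bis P3·P7 via (45.2,11.15): [(0, 0) (32.4181, 0) (34.1278, 7.8836) (31.0631, 19.3996) (15.9708, 28) (0, 28)]  |A|=839.9351
9. ⊥bis P3·P8 via (43.52,13.795): [(0, 0) (32.4181, 0) (34.1278, 7.8836) (31.0631, 19.3996) (15.9708, 28) (0, 28)]  |A|=839.9351
10. canonical 6-gon: [(0, 0) (32.4181, 0) (34.1278, 7.8836) (31.0631, 19.3996) (15.9708, 28) (0, 28)]
11. shoelace: 839.9351

Area of P3's cell: 839.9351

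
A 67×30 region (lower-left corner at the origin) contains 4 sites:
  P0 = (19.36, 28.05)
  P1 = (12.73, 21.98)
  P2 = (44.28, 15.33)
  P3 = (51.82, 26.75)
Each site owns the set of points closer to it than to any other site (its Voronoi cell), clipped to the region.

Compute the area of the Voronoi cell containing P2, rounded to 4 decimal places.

Area of P2's cell: 784.9227

1. box [0,67]×[0,30]: [(0, 0) (67, 0) (67, 30) (0, 30)]
2. ⊥bis P2·P0 via (31.82,21.69): [(20.7487, 0) (67, 0) (67, 30) (36.0617, 30)]  |A|=1157.844
3. ⊥bis P2·P1 via (28.505,18.655): [(27.2629, 12.7621) (24.573, 0) (67, 0) (67, 30) (36.0617, 30)]  |A|=1133.4411
4. ⊥bis P2·P3 via (48.05,21.04): [(35.6628, 29.2186) (27.2629, 12.7621) (24.573, 0) (67, 0) (67, 8.5284)]  |A|=784.9227
5. canonical 5-gon: [(35.6628, 29.2186) (27.2629, 12.7621) (24.573, 0) (67, 0) (67, 8.5284)]
6. shoelace: 784.9227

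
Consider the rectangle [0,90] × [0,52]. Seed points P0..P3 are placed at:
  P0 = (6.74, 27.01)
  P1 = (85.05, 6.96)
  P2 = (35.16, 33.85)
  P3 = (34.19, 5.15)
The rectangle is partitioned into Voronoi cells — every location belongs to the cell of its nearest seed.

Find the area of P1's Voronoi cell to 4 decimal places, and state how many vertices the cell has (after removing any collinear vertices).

Area of P1's cell: 1297.5658 (5 vertices)

1. box [0,90]×[0,52]: [(0, 0) (90, 0) (90, 52) (0, 52)]
2. ⊥bis P1·P0 via (45.895,16.985): [(41.5463, 0) (90, 0) (90, 52) (54.86, 52)]  |A|=2173.4365
3. ⊥bis P1·P2 via (60.105,20.405): [(49.107, 0) (90, 0) (90, 52) (77.1343, 52)]  |A|=1397.7275
4. ⊥bis P1·P3 via (59.62,6.055): [(59.171, 18.6721) (59.8355, 0) (90, 0) (90, 52) (77.1343, 52)]  |A|=1297.5658
5. canonical 5-gon: [(59.171, 18.6721) (59.8355, 0) (90, 0) (90, 52) (77.1343, 52)]
6. shoelace: 1297.5658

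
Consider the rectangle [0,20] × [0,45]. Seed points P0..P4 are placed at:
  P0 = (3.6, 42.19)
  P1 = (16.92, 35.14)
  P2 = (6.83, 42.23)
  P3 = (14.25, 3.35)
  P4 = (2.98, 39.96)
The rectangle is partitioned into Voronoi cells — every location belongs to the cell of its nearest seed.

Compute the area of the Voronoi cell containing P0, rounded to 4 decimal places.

Area of P0's cell: 19.4484

1. box [0,20]×[0,45]: [(0, 0) (20, 0) (20, 45) (0, 45)]
2. ⊥bis P0·P1 via (10.26,38.665): [(0, 19.2801) (13.613, 45) (0, 45)]  |A|=175.062
3. ⊥bis P0·P2 via (5.215,42.21): [(0, 19.2801) (5.3732, 29.4321) (5.1804, 45) (0, 45)]  |A|=109.4237
4. ⊥bis P0·P3 via (8.925,22.77): [(0, 20.3227) (0.6455, 20.4997) (5.3732, 29.4321) (5.1804, 45) (0, 45)]  |A|=109.0872
5. ⊥bis P0·P4 via (3.29,41.075): [(0, 41.9897) (5.2358, 40.534) (5.1804, 45) (0, 45)]  |A|=19.4484
6. canonical 4-gon: [(0, 41.9897) (5.2358, 40.534) (5.1804, 45) (0, 45)]
7. shoelace: 19.4484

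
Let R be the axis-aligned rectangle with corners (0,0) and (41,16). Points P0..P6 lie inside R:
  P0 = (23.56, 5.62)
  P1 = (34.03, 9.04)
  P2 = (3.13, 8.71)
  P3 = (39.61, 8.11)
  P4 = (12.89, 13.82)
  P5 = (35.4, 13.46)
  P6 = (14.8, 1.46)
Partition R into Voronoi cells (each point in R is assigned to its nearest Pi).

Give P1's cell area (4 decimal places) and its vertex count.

Area of P1's cell: 86.4658 (4 vertices)

1. box [0,41]×[0,16]: [(0, 0) (41, 0) (41, 16) (0, 16)]
2. ⊥bis P1·P0 via (28.795,7.33): [(31.1893, 0) (41, 0) (41, 16) (25.963, 16)]  |A|=198.7817
3. ⊥bis P1·P2 via (18.58,8.875): [(31.1893, 0) (41, 0) (41, 16) (25.963, 16)]  |A|=198.7817
4. ⊥bis P1·P3 via (36.82,8.575): [(31.1893, 0) (35.3908, 0) (38.0575, 16) (25.963, 16)]  |A|=130.3683
5. ⊥bis P1·P4 via (23.46,11.43): [(31.1893, 0) (35.3908, 0) (38.0575, 16) (25.963, 16)]  |A|=130.3683
6. ⊥bis P1·P5 via (34.715,11.25): [(26.7034, 13.7332) (31.1893, 0) (35.3908, 0) (37.1405, 10.4982)]  |A|=86.4658
7. ⊥bis P1·P6 via (24.415,5.25): [(26.7034, 13.7332) (31.1893, 0) (35.3908, 0) (37.1405, 10.4982)]  |A|=86.4658
8. canonical 4-gon: [(26.7034, 13.7332) (31.1893, 0) (35.3908, 0) (37.1405, 10.4982)]
9. shoelace: 86.4658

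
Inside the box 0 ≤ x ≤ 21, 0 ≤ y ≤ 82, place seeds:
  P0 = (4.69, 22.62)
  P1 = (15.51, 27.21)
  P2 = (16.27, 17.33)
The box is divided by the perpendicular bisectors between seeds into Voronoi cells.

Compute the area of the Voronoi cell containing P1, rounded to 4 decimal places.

Area of P1's cell: 1105.7049

1. box [0,21]×[0,82]: [(0, 0) (21, 0) (21, 82) (0, 82)]
2. ⊥bis P1·P0 via (10.1,24.915): [(0, 48.7237) (20.6693, 0) (21, 0) (21, 82) (0, 82)]  |A|=1218.4574
3. ⊥bis P1·P2 via (15.89,22.27): [(0, 48.7237) (11.3696, 21.9223) (21, 22.6631) (21, 82) (0, 82)]  |A|=1105.7049
4. canonical 5-gon: [(0, 48.7237) (11.3696, 21.9223) (21, 22.6631) (21, 82) (0, 82)]
5. shoelace: 1105.7049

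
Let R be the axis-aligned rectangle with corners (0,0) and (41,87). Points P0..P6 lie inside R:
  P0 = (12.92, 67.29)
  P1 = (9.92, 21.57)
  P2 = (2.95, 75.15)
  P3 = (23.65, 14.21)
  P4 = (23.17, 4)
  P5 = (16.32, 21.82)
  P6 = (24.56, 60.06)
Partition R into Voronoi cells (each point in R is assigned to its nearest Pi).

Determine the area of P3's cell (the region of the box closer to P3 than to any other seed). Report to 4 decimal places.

Area of P3's cell: 442.6012

1. box [0,41]×[0,87]: [(0, 0) (41, 0) (41, 87) (0, 87)]
2. ⊥bis P3·P0 via (18.285,40.75): [(0, 37.0537) (0, 0) (41, 0) (41, 45.3418)]  |A|=1689.108
3. ⊥bis P3·P1 via (16.785,17.89): [(30.3461, 43.1881) (7.195, 0) (41, 0) (41, 45.3418)]  |A|=971.5198
4. ⊥bis P3·P2 via (13.3,44.68): [(30.3461, 43.1881) (7.195, 0) (41, 0) (41, 45.3418)]  |A|=971.5198
5. ⊥bis P3·P4 via (23.41,9.105): [(30.3461, 43.1881) (12.3544, 9.6248) (41, 8.278) (41, 45.3418)]  |A|=690.2726
6. ⊥bis P3·P5 via (19.985,18.015): [(13.5075, 11.7758) (12.3544, 9.6248) (41, 8.278) (41, 38.2568)]  |A|=443.6811
7. ⊥bis P3·P6 via (24.105,37.135): [(39.5178, 36.8291) (13.5075, 11.7758) (12.3544, 9.6248) (41, 8.278) (41, 36.7997)]  |A|=442.6012
8. canonical 5-gon: [(39.5178, 36.8291) (13.5075, 11.7758) (12.3544, 9.6248) (41, 8.278) (41, 36.7997)]
9. shoelace: 442.6012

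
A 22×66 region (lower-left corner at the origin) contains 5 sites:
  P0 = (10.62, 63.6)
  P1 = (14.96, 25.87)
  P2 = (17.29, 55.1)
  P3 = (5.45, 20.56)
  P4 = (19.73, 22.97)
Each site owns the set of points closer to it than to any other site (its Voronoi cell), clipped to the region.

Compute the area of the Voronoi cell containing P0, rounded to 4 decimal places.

Area of P0's cell: 197.3137

1. box [0,22]×[0,66]: [(0, 0) (22, 0) (22, 66) (0, 66)]
2. ⊥bis P0·P1 via (12.79,44.735): [(0, 43.2638) (22, 45.7944) (22, 66) (0, 66)]  |A|=472.3598
3. ⊥bis P0·P2 via (13.955,59.35): [(0, 48.3994) (22, 65.663) (22, 66) (0, 66)]  |A|=197.3137
4. ⊥bis P0·P3 via (8.035,42.08): [(0, 48.3994) (22, 65.663) (22, 66) (0, 66)]  |A|=197.3137
5. ⊥bis P0·P4 via (15.175,43.285): [(0, 48.3994) (22, 65.663) (22, 66) (0, 66)]  |A|=197.3137
6. canonical 4-gon: [(0, 48.3994) (22, 65.663) (22, 66) (0, 66)]
7. shoelace: 197.3137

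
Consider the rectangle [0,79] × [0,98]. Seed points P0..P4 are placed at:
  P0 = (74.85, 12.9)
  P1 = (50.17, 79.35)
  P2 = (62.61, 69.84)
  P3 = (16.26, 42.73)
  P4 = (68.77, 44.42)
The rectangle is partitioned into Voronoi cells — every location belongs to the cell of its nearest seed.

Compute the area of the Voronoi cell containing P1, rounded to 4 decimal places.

Area of P1's cell: 1757.0361

1. box [0,79]×[0,98]: [(0, 0) (79, 0) (79, 98) (0, 98)]
2. ⊥bis P1·P0 via (62.51,46.125): [(0, 22.9083) (79, 52.2495) (79, 98) (0, 98)]  |A|=4773.2651
3. ⊥bis P1·P2 via (56.39,74.595): [(0, 22.9083) (23.5691, 31.6621) (74.2824, 98) (0, 98)]  |A|=3348.7915
4. ⊥bis P1·P3 via (33.215,61.04): [(0, 91.797) (40.717, 54.0932) (74.2824, 98) (0, 98)]  |A|=1757.0361
5. ⊥bis P1·P4 via (59.47,61.885): [(0, 91.797) (40.717, 54.0932) (74.2824, 98) (0, 98)]  |A|=1757.0361
6. canonical 4-gon: [(0, 91.797) (40.717, 54.0932) (74.2824, 98) (0, 98)]
7. shoelace: 1757.0361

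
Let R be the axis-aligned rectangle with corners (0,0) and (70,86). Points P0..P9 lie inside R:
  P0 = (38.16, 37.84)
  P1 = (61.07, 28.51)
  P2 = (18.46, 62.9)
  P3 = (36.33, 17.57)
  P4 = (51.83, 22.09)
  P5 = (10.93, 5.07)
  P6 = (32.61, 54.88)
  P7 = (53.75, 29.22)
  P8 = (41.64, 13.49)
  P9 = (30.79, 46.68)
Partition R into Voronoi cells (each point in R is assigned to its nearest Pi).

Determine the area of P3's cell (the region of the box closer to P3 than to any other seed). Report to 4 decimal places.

Area of P3's cell: 424.6191

1. box [0,70]×[0,86]: [(0, 0) (70, 0) (70, 86) (0, 86)]
2. ⊥bis P3·P0 via (37.245,27.705): [(0, 31.0675) (0, 0) (70, 0) (70, 24.7478)]  |A|=1953.5377
3. ⊥bis P3·P1 via (48.7,23.04): [(47.0277, 26.8218) (0, 31.0675) (0, 0) (58.8883, 0)]  |A|=1520.2617
4. ⊥bis P3·P2 via (27.395,40.235): [(47.0277, 26.8218) (3.3688, 30.7634) (0, 29.4353) (0, 0) (58.8883, 0)]  |A|=1517.5125
5. ⊥bis P3·P4 via (44.08,19.83): [(41.9063, 27.2842) (3.3688, 30.7634) (0, 29.4353) (0, 0) (49.8627, 0)]  |A|=1328.4438
6. ⊥bis P3·P5 via (23.63,11.32): [(41.9063, 27.2842) (14.5586, 29.7532) (29.2009, 0) (49.8627, 0)]  |A|=670.6348
7. ⊥bis P3·P6 via (34.47,36.225): [(41.9063, 27.2842) (14.5586, 29.7532) (29.2009, 0) (49.8627, 0)]  |A|=670.6348
8. ⊥bis P3·P7 via (45.04,23.395): [(41.9063, 27.2842) (14.5586, 29.7532) (29.2009, 0) (49.8627, 0)]  |A|=670.6348
9. ⊥bis P3·P8 via (38.985,15.53): [(43.5873, 21.5197) (41.9063, 27.2842) (14.5586, 29.7532) (28.362, 1.7045)]  |A|=427.03
10. ⊥bis P3·P9 via (33.56,32.125): [(43.5873, 21.5197) (41.9063, 27.2842) (18.9933, 29.3528) (15.1185, 28.6154) (28.362, 1.7045)]  |A|=424.6191
11. canonical 5-gon: [(43.5873, 21.5197) (41.9063, 27.2842) (18.9933, 29.3528) (15.1185, 28.6154) (28.362, 1.7045)]
12. shoelace: 424.6191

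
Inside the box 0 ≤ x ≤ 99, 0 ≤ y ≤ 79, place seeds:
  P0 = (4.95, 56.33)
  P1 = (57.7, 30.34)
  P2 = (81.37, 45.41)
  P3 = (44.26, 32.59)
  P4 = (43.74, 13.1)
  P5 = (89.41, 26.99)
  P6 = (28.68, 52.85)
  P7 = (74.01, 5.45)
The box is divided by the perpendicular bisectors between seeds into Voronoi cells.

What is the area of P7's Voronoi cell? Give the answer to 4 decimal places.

Area of P7's cell: 603.8901

1. box [0,99]×[0,79]: [(0, 0) (99, 0) (99, 79) (0, 79)]
2. ⊥bis P7·P0 via (39.48,30.89): [(16.7218, 0) (99, 0) (99, 79) (74.9251, 79)]  |A|=4200.9496
3. ⊥bis P7·P1 via (65.855,17.895): [(38.5462, 0) (99, 0) (99, 39.6144)]  |A|=1197.4194
4. ⊥bis P7·P2 via (77.69,25.43): [(77.4276, 25.4783) (38.5462, 0) (99, 0) (99, 21.505)]  |A|=1002.0886
5. ⊥bis P7·P3 via (59.135,19.02): [(77.4276, 25.4783) (46.5954, 5.2745) (41.7836, 0) (99, 0) (99, 21.505)]  |A|=993.5506
6. ⊥bis P7·P4 via (58.875,9.275): [(77.4276, 25.4783) (60.1005, 14.1242) (56.531, 0) (99, 0) (99, 21.505)]  |A|=875.0785
7. ⊥bis P7·P5 via (81.71,16.22): [(72.9053, 22.5149) (60.1005, 14.1242) (56.531, 0) (99, 0) (99, 3.8585)]  |A|=603.8901
8. ⊥bis P7·P6 via (51.345,29.15): [(72.9053, 22.5149) (60.1005, 14.1242) (56.531, 0) (99, 0) (99, 3.8585)]  |A|=603.8901
9. canonical 5-gon: [(72.9053, 22.5149) (60.1005, 14.1242) (56.531, 0) (99, 0) (99, 3.8585)]
10. shoelace: 603.8901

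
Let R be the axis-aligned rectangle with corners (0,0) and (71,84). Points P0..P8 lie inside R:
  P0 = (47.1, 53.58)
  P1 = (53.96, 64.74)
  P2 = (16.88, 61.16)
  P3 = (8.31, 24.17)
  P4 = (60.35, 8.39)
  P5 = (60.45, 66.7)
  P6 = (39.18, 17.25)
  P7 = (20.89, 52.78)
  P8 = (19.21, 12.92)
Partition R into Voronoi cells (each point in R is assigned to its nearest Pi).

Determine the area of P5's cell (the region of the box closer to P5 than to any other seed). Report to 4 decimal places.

1. box [0,71]×[0,84]: [(0, 0) (71, 0) (71, 84) (0, 84)]
2. ⊥bis P5·P0 via (53.775,60.14): [(71, 42.613) (71, 84) (30.3261, 84)]  |A|=841.6852
3. ⊥bis P5·P1 via (57.205,65.72): [(61.1594, 52.6262) (71, 42.613) (71, 84) (51.6844, 84)]  |A|=506.6392
4. ⊥bis P5·P2 via (38.665,63.93): [(61.1594, 52.6262) (71, 42.613) (71, 84) (51.6844, 84)]  |A|=506.6392
5. ⊥bis P5·P3 via (34.38,45.435): [(61.1594, 52.6262) (71, 42.613) (71, 84) (51.6844, 84)]  |A|=506.6392
6. ⊥bis P5·P4 via (60.4,37.545): [(61.1594, 52.6262) (71, 42.613) (71, 84) (51.6844, 84)]  |A|=506.6392
7. ⊥bis P5·P6 via (49.815,41.975): [(61.1594, 52.6262) (71, 42.613) (71, 84) (51.6844, 84)]  |A|=506.6392
8. ⊥bis P5·P7 via (40.67,59.74): [(61.1594, 52.6262) (71, 42.613) (71, 84) (51.6844, 84)]  |A|=506.6392
9. ⊥bis P5·P8 via (39.83,39.81): [(61.1594, 52.6262) (71, 42.613) (71, 84) (51.6844, 84)]  |A|=506.6392
10. canonical 4-gon: [(61.1594, 52.6262) (71, 42.613) (71, 84) (51.6844, 84)]
11. shoelace: 506.6392

Area of P5's cell: 506.6392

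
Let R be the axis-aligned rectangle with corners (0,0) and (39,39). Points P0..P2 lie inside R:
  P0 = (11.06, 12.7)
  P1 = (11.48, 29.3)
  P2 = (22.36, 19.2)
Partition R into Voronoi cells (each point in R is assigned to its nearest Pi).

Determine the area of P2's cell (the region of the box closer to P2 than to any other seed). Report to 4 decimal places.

1. box [0,39]×[0,39]: [(0, 0) (39, 0) (39, 39) (0, 39)]
2. ⊥bis P2·P0 via (16.71,15.95): [(25.8848, 0) (39, 0) (39, 39) (3.4512, 39)]  |A|=948.9494
3. ⊥bis P2·P1 via (16.92,24.25): [(13.8426, 20.9349) (25.8848, 0) (39, 0) (39, 39) (30.6126, 39)]  |A|=703.6128
4. canonical 5-gon: [(13.8426, 20.9349) (25.8848, 0) (39, 0) (39, 39) (30.6126, 39)]
5. shoelace: 703.6128

Area of P2's cell: 703.6128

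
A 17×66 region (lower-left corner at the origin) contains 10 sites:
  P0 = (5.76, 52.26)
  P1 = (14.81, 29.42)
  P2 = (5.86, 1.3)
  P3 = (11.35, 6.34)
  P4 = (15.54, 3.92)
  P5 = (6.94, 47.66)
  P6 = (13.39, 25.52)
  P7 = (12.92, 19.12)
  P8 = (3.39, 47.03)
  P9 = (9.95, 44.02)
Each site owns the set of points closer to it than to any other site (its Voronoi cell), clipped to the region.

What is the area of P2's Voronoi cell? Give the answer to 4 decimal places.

Area of P2's cell: 79.5135

1. box [0,17]×[0,66]: [(0, 0) (17, 0) (17, 66) (0, 66)]
2. ⊥bis P2·P0 via (5.81,26.78): [(0, 26.7686) (0, 0) (17, 0) (17, 26.802)]  |A|=455.3497
3. ⊥bis P2·P1 via (10.335,15.36): [(0, 18.6494) (0, 0) (17, 0) (17, 13.2387)]  |A|=271.0487
4. ⊥bis P2·P3 via (8.605,3.82): [(0, 13.1933) (0, 0) (12.1119, 0)]  |A|=79.8979
5. ⊥bis P2·P4 via (10.7,2.61): [(11.1115, 1.0897) (0, 13.1933) (0, 0) (11.4064, 0)]  |A|=79.5135
6. ⊥bis P2·P5 via (6.4,24.48): [(11.1115, 1.0897) (0, 13.1933) (0, 0) (11.4064, 0)]  |A|=79.5135
7. ⊥bis P2·P6 via (9.625,13.41): [(11.1115, 1.0897) (0, 13.1933) (0, 0) (11.4064, 0)]  |A|=79.5135
8. ⊥bis P2·P7 via (9.39,10.21): [(11.1115, 1.0897) (0, 13.1933) (0, 0) (11.4064, 0)]  |A|=79.5135
9. ⊥bis P2·P8 via (4.625,24.165): [(11.1115, 1.0897) (0, 13.1933) (0, 0) (11.4064, 0)]  |A|=79.5135
10. ⊥bis P2·P9 via (7.905,22.66): [(11.1115, 1.0897) (0, 13.1933) (0, 0) (11.4064, 0)]  |A|=79.5135
11. canonical 4-gon: [(11.1115, 1.0897) (0, 13.1933) (0, 0) (11.4064, 0)]
12. shoelace: 79.5135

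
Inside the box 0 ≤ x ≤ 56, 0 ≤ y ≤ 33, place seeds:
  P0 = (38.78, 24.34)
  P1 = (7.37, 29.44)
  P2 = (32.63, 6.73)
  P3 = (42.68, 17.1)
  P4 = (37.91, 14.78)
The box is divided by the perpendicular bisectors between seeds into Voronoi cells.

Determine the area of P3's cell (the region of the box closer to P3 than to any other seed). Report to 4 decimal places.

Area of P3's cell: 327.0362

1. box [0,56]×[0,33]: [(0, 0) (56, 0) (56, 33) (0, 33)]
2. ⊥bis P3·P0 via (40.73,20.72): [(2.2652, 0) (56, 0) (56, 28.9456)]  |A|=777.692
3. ⊥bis P3·P1 via (25.025,23.27): [(20.285, 9.7068) (16.8927, 0) (56, 0) (56, 28.9456)]  |A|=706.6988
4. ⊥bis P3·P2 via (37.655,11.915): [(32.914, 16.5097) (49.9494, 0) (56, 0) (56, 28.9456)]  |A|=384.0657
5. ⊥bis P3·P4 via (40.295,15.94): [(38.5431, 19.542) (46.3522, 3.4862) (49.9494, 0) (56, 0) (56, 28.9456)]  |A|=327.0362
6. canonical 5-gon: [(38.5431, 19.542) (46.3522, 3.4862) (49.9494, 0) (56, 0) (56, 28.9456)]
7. shoelace: 327.0362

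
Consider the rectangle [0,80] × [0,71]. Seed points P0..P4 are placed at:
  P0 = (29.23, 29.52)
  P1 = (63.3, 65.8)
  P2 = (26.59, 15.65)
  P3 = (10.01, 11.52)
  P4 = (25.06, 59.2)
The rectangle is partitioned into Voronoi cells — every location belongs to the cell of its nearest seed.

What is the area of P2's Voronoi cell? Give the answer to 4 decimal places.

1. box [0,80]×[0,71]: [(0, 0) (80, 0) (80, 71) (0, 71)]
2. ⊥bis P2·P0 via (27.91,22.585): [(0, 27.8974) (0, 0) (80, 0) (80, 12.6702)]  |A|=1622.7043
3. ⊥bis P2·P1 via (44.945,40.725): [(0, 27.8974) (0, 0) (80, 0) (80, 12.6702)]  |A|=1622.7043
4. ⊥bis P2·P3 via (18.3,13.585): [(15.4682, 24.9531) (21.684, 0) (80, 0) (80, 12.6702)]  |A|=1136.4011
5. ⊥bis P2·P4 via (25.825,37.425): [(15.4682, 24.9531) (21.684, 0) (80, 0) (80, 12.6702)]  |A|=1136.4011
6. canonical 4-gon: [(15.4682, 24.9531) (21.684, 0) (80, 0) (80, 12.6702)]
7. shoelace: 1136.4011

Area of P2's cell: 1136.4011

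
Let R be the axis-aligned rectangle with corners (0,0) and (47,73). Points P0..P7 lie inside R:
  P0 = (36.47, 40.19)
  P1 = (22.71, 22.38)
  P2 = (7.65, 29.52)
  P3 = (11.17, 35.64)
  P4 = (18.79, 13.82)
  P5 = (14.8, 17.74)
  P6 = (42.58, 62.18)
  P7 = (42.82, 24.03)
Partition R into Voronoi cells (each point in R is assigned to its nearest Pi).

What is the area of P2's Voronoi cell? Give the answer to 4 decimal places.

1. box [0,47]×[0,73]: [(0, 0) (47, 0) (47, 73) (0, 73)]
2. ⊥bis P2·P0 via (22.06,34.855): [(0, 0) (34.9643, 0) (7.9376, 73) (0, 73)]  |A|=1565.921
3. ⊥bis P2·P1 via (15.18,25.95): [(0, 0) (2.877, 0) (20.8945, 38.0032) (7.9376, 73) (0, 73)]  |A|=956.211
4. ⊥bis P2·P3 via (9.41,32.58): [(0, 37.9923) (0, 0) (2.877, 0) (16.4135, 28.5518)]  |A|=352.8658
5. ⊥bis P2·P4 via (13.22,21.67): [(0, 37.9923) (0, 12.2897) (13.1158, 21.596) (16.4135, 28.5518)]  |A|=241.2053
6. ⊥bis P2·P5 via (11.225,23.63): [(0, 37.9923) (0, 16.8169) (15.2336, 26.0631) (16.4135, 28.5518)]  |A|=187.2832
7. ⊥bis P2·P6 via (25.115,45.85): [(0, 37.9923) (0, 16.8169) (15.2336, 26.0631) (16.4135, 28.5518)]  |A|=187.2832
8. ⊥bis P2·P7 via (25.235,26.775): [(0, 37.9923) (0, 16.8169) (15.2336, 26.0631) (16.4135, 28.5518)]  |A|=187.2832
9. canonical 4-gon: [(0, 37.9923) (0, 16.8169) (15.2336, 26.0631) (16.4135, 28.5518)]
10. shoelace: 187.2832

Area of P2's cell: 187.2832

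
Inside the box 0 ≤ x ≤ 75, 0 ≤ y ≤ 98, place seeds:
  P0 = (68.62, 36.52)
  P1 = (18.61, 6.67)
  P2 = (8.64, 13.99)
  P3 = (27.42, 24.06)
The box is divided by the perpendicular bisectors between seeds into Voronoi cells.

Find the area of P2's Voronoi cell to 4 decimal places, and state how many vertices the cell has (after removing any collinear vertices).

1. box [0,75]×[0,98]: [(0, 0) (75, 0) (75, 98) (0, 98)]
2. ⊥bis P2·P0 via (38.63,25.255): [(0, 0) (48.1164, 0) (11.3051, 98) (0, 98)]  |A|=2911.6564
3. ⊥bis P2·P1 via (13.625,10.33): [(0, 0) (6.0407, 0) (33.8757, 37.9119) (11.3051, 98) (0, 98)]  |A|=2114.0701
4. ⊥bis P2·P3 via (18.03,19.025): [(0, 52.65) (0, 0) (6.0407, 0) (18.8652, 17.4673)]  |A|=549.3844
5. canonical 4-gon: [(0, 52.65) (0, 0) (6.0407, 0) (18.8652, 17.4673)]
6. shoelace: 549.3844

Area of P2's cell: 549.3844 (4 vertices)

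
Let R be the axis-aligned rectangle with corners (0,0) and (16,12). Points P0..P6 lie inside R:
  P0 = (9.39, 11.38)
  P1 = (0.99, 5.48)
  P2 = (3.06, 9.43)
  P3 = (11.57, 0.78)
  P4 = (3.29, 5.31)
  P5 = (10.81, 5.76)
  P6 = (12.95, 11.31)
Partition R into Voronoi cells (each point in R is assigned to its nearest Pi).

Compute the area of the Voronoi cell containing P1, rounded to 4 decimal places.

1. box [0,16]×[0,12]: [(0, 0) (16, 0) (16, 12) (0, 12)]
2. ⊥bis P1·P0 via (5.19,8.43): [(0, 0) (11.1111, 0) (2.6825, 12) (0, 12)]  |A|=82.7614
3. ⊥bis P1·P2 via (2.025,7.455): [(0, 8.5162) (0, 0) (11.1111, 0) (8.1173, 4.2623)]  |A|=58.2438
4. ⊥bis P1·P3 via (6.28,3.13): [(7.035, 4.8295) (0, 8.5162) (0, 0) (4.8895, 0)]  |A|=41.7627
5. ⊥bis P1·P4 via (2.14,5.395): [(2.2823, 7.3202) (0, 8.5162) (0, 0) (1.7412, 0)]  |A|=16.0913
6. ⊥bis P1·P5 via (5.9,5.62): [(2.2823, 7.3202) (0, 8.5162) (0, 0) (1.7412, 0)]  |A|=16.0913
7. ⊥bis P1·P6 via (6.97,8.395): [(2.2823, 7.3202) (0, 8.5162) (0, 0) (1.7412, 0)]  |A|=16.0913
8. canonical 4-gon: [(2.2823, 7.3202) (0, 8.5162) (0, 0) (1.7412, 0)]
9. shoelace: 16.0913

Area of P1's cell: 16.0913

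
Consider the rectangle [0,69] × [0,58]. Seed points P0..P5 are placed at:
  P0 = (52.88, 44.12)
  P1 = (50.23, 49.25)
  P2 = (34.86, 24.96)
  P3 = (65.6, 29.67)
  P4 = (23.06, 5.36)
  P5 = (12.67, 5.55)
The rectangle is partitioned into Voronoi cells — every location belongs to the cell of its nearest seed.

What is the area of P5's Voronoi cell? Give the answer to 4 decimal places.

1. box [0,69]×[0,58]: [(0, 0) (69, 0) (69, 58) (0, 58)]
2. ⊥bis P5·P0 via (32.775,24.835): [(0, 0) (56.5971, 0) (0.9627, 58) (0, 58)]  |A|=1669.2326
3. ⊥bis P5·P1 via (31.45,27.4): [(0, 54.4312) (0, 0) (56.5971, 0) (24.9827, 32.9586)]  |A|=1612.5998
4. ⊥bis P5·P2 via (23.765,15.255): [(0, 42.4237) (0, 0) (37.1088, 0)]  |A|=787.1477
5. ⊥bis P5·P3 via (39.135,17.61): [(0, 42.4237) (0, 0) (37.1088, 0)]  |A|=787.1477
6. ⊥bis P5·P4 via (17.865,5.455): [(18.1614, 21.6612) (0, 42.4237) (0, 0) (17.7652, 0)]  |A|=577.6449
7. canonical 4-gon: [(18.1614, 21.6612) (0, 42.4237) (0, 0) (17.7652, 0)]
8. shoelace: 577.6449

Area of P5's cell: 577.6449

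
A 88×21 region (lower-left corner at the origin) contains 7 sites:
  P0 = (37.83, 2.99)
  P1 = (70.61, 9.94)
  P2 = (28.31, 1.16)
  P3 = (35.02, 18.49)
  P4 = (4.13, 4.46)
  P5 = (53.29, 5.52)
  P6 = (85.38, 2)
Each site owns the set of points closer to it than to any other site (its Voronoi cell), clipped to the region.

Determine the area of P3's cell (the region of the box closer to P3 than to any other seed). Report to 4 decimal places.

1. box [0,88]×[0,21]: [(0, 0) (88, 0) (88, 21) (0, 21)]
2. ⊥bis P3·P0 via (36.425,10.74): [(0, 4.1365) (88, 20.09) (88, 21) (0, 21)]  |A|=782.0319
3. ⊥bis P3·P1 via (52.815,14.215): [(0, 4.1365) (52.6885, 13.6884) (54.445, 21) (0, 21)]  |A|=643.2959
4. ⊥bis P3·P2 via (31.665,9.825): [(31.5734, 9.8605) (52.6885, 13.6884) (54.445, 21) (2.8032, 21)]  |A|=361.4635
5. ⊥bis P3·P4 via (19.575,11.475): [(17.9045, 15.1529) (31.5734, 9.8605) (52.6885, 13.6884) (54.445, 21) (15.2488, 21)]  |A|=325.0782
6. ⊥bis P3·P5 via (44.155,12.005): [(17.9045, 15.1529) (31.5734, 9.8605) (44.2661, 12.1615) (50.5406, 21) (15.2488, 21)]  |A|=278.3743
7. ⊥bis P3·P6 via (60.2,10.245): [(17.9045, 15.1529) (31.5734, 9.8605) (44.2661, 12.1615) (50.5406, 21) (15.2488, 21)]  |A|=278.3743
8. canonical 5-gon: [(17.9045, 15.1529) (31.5734, 9.8605) (44.2661, 12.1615) (50.5406, 21) (15.2488, 21)]
9. shoelace: 278.3743

Area of P3's cell: 278.3743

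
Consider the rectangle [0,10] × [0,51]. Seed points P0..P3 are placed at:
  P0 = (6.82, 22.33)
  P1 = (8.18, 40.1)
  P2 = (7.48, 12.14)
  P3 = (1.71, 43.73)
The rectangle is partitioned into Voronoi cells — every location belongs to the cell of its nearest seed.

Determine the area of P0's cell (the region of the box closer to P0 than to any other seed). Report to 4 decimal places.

Area of P0's cell: 143.1059

1. box [0,10]×[0,51]: [(0, 0) (10, 0) (10, 51) (0, 51)]
2. ⊥bis P0·P1 via (7.5,31.215): [(0, 31.789) (0, 0) (10, 0) (10, 31.0237)]  |A|=314.0633
3. ⊥bis P0·P2 via (7.15,17.235): [(0, 31.789) (0, 16.7719) (10, 17.4196) (10, 31.0237)]  |A|=143.1059
4. ⊥bis P0·P3 via (4.265,33.03): [(0, 31.789) (0, 16.7719) (10, 17.4196) (10, 31.0237)]  |A|=143.1059
5. canonical 4-gon: [(0, 31.789) (0, 16.7719) (10, 17.4196) (10, 31.0237)]
6. shoelace: 143.1059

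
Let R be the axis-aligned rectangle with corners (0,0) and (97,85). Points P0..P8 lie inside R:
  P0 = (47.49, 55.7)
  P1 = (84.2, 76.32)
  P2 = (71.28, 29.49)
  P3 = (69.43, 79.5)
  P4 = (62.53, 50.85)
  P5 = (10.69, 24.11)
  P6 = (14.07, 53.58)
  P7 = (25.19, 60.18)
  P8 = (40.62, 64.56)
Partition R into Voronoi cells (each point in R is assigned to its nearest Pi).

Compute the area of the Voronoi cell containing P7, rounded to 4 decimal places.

1. box [0,97]×[0,85]: [(0, 0) (97, 0) (97, 85) (0, 85)]
2. ⊥bis P7·P0 via (36.34,57.94): [(0, 0) (24.7, 0) (41.7763, 85) (0, 85)]  |A|=2825.243
3. ⊥bis P7·P1 via (54.695,68.25): [(0, 0) (24.7, 0) (41.7763, 85) (0, 85)]  |A|=2825.243
4. ⊥bis P7·P2 via (48.235,44.835): [(0, 0) (18.3807, 0) (27.4304, 13.5908) (41.7763, 85) (0, 85)]  |A|=2782.3004
5. ⊥bis P7·P3 via (47.31,69.84): [(0, 0) (18.3807, 0) (27.4304, 13.5908) (41.4338, 83.2955) (40.6895, 85) (0, 85)]  |A|=2781.3742
6. ⊥bis P7·P4 via (43.86,55.515): [(0, 0) (18.3807, 0) (27.4304, 13.5908) (41.4338, 83.2955) (40.6895, 85) (0, 85)]  |A|=2781.3742
7. ⊥bis P7·P5 via (17.94,42.145): [(0, 49.3568) (32.029, 36.4813) (41.4338, 83.2955) (40.6895, 85) (0, 85)]  |A|=1583.3475
8. ⊥bis P7·P6 via (19.63,56.88): [(31.6457, 36.6354) (32.029, 36.4813) (41.4338, 83.2955) (40.6895, 85) (2.9401, 85)]  |A|=948.2729
9. ⊥bis P7·P8 via (32.905,62.37): [(31.6457, 36.6354) (32.029, 36.4813) (35.4376, 53.4481) (26.4812, 85) (2.9401, 85)]  |A|=707.9047
10. canonical 5-gon: [(31.6457, 36.6354) (32.029, 36.4813) (35.4376, 53.4481) (26.4812, 85) (2.9401, 85)]
11. shoelace: 707.9047

Area of P7's cell: 707.9047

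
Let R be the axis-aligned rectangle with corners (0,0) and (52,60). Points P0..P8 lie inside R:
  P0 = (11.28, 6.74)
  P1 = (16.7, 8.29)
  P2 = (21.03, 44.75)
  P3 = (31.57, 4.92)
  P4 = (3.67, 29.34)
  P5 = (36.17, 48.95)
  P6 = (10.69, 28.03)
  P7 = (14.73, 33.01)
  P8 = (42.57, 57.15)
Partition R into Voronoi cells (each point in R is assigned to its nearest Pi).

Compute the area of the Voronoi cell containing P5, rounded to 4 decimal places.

1. box [0,52]×[0,60]: [(0, 0) (52, 0) (52, 60) (0, 60)]
2. ⊥bis P5·P0 via (23.725,27.845): [(0, 41.8349) (52, 11.1721) (52, 60) (0, 60)]  |A|=1741.818
3. ⊥bis P5·P1 via (26.435,28.62): [(0, 41.8349) (5.0222, 38.8735) (52, 16.3782) (52, 60) (0, 60)]  |A|=1619.5309
4. ⊥bis P5·P2 via (28.6,46.85): [(34.7635, 24.6319) (52, 16.3782) (52, 60) (24.952, 60)]  |A|=854.2599
5. ⊥bis P5·P3 via (33.87,26.935): [(34.1322, 26.9076) (52, 25.0409) (52, 60) (24.952, 60)]  |A|=759.8614
6. ⊥bis P5·P4 via (19.92,39.145): [(34.1322, 26.9076) (52, 25.0409) (52, 60) (24.952, 60)]  |A|=759.8614
7. ⊥bis P5·P6 via (23.43,38.49): [(34.1322, 26.9076) (52, 25.0409) (52, 60) (24.952, 60)]  |A|=759.8614
8. ⊥bis P5·P7 via (25.45,40.98): [(33.0726, 30.7272) (36.0623, 26.706) (52, 25.0409) (52, 60) (24.952, 60)]  |A|=756.2821
9. ⊥bis P5·P8 via (39.37,53.05): [(33.0726, 30.7272) (36.0623, 26.706) (52, 25.0409) (52, 43.1924) (30.4653, 60) (24.952, 60)]  |A|=575.3094
10. canonical 6-gon: [(33.0726, 30.7272) (36.0623, 26.706) (52, 25.0409) (52, 43.1924) (30.4653, 60) (24.952, 60)]
11. shoelace: 575.3094

Area of P5's cell: 575.3094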